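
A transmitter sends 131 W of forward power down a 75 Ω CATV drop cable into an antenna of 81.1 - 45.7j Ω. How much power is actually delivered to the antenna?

P_delivered ≈ 120 W

|Γ| = |(6.1 − j45.7)/(156.1 − j45.7)| = 0.283
|Γ|² = 0.0803
P_refl = |Γ|²·P_inc = 10.5 W, P_del = (1 − |Γ|²)·P_inc = 120 W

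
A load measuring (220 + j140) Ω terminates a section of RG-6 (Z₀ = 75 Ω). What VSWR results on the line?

Γ = (Z_L − Z_0)/(Z_L + Z_0) = (145 + j140)/(295 + j140)
|Γ| = 202/327 = 0.617
VSWR = (1 + |Γ|)/(1 − |Γ|) = 1.62/0.383

VSWR ≈ 4.23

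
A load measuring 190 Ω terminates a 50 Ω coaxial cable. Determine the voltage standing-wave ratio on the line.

VSWR ≈ 3.8

Γ = (190 − 50)/(190 + 50) = 0.583
VSWR = (1 + 0.583)/(1 − 0.583)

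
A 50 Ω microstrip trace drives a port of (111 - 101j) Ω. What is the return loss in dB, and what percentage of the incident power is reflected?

Γ = (61 − j101)/(161 − j101), |Γ| = 0.621
RL = −20·log₁₀(0.621) = 4.14 dB
P_refl/P_inc = |Γ|² = 0.385

RL ≈ 4.14 dB; 38.5% of incident power reflected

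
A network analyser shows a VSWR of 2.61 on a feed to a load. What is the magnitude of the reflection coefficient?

|Γ| ≈ 0.446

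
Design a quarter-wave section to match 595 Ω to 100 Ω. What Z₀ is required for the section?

Z_qwt ≈ 244 Ω

Z_qwt = √(Z_0·R_L) = √(100 × 595) = √59500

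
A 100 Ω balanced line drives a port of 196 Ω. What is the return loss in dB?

RL ≈ 9.78 dB

Γ = (196 − 100)/(196 + 100) = 0.324
RL = −20·log₁₀|Γ| = −20·log₁₀(0.324)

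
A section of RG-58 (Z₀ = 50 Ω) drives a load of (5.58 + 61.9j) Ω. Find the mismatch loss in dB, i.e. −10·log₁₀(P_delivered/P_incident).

mismatch loss ≈ 7.92 dB

Γ = (-44.42 + j61.9)/(55.58 + j61.9), |Γ| = 0.916
|Γ|² = 0.839, so P_del/P_inc = 1 − |Γ|² = 0.161
ML = −10·log₁₀(1 − |Γ|²)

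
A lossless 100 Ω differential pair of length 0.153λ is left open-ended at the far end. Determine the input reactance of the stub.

βl = 2π × 0.153 = 55.1°
tan(βl) = 1.43
For an open-ended stub, Z_in = −jZ_0·cot(βl) = −jZ_0/tan(βl)

X_in ≈ -69.8 Ω (capacitive)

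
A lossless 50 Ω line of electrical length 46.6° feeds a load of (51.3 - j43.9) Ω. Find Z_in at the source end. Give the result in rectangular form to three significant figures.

Z_in ≈ 22.2 − j7.83 Ω

tan(βl) = tan(46.6°) = 1.06
Z_in = Z_0·(Z_L + jZ_0·tanβl)/(Z_0 + jZ_L·tanβl)
     = 50·(51.3 + j8.97)/(96.4 + j54.2)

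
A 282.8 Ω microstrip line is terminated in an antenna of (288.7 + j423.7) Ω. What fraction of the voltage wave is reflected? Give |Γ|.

|Γ| ≈ 0.596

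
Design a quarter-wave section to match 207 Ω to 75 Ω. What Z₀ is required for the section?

Z_qwt = √(Z_0·R_L) = √(75 × 207) = √15520

Z_qwt ≈ 125 Ω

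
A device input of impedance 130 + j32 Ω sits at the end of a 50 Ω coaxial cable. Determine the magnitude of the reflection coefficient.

Γ = (Z_L − Z_0)/(Z_L + Z_0) = (80 + j32)/(180 + j32)
|Γ| = 86.2/183

|Γ| ≈ 0.471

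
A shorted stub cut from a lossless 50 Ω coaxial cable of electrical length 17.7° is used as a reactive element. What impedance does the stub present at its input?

tan(βl) = 0.319
For a shorted stub, Z_in = jZ_0·tan(βl)

Z_in ≈ +j16 Ω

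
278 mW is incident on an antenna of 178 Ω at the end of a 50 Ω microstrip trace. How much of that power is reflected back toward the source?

Γ = (178 − 50)/(178 + 50) = 0.561
|Γ|² = 0.315
P_refl = |Γ|²·P_inc = 87.6 mW, P_del = (1 − |Γ|²)·P_inc = 190 mW

P_reflected ≈ 87.6 mW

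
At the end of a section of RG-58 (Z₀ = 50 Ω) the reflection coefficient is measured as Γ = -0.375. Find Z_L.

Z_L = Z_0·(1 + Γ)/(1 − Γ) = 50·(0.625)/(1.38)

Z_L ≈ 22.7 Ω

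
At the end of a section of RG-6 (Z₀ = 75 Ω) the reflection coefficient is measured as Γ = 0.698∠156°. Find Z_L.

Z_L = Z_0·(1 + Γ)/(1 − Γ) = 75·(0.362 + j0.284)/(1.64 − j0.284)

Z_L ≈ 13.9 + j15.4 Ω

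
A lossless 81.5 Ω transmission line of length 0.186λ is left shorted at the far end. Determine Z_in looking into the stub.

Z_in ≈ +j192 Ω

βl = 2π × 0.186 = 67°
tan(βl) = 2.35
For a shorted stub, Z_in = jZ_0·tan(βl)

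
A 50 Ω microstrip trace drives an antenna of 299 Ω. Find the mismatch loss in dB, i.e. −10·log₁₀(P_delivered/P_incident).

Γ = (299 − 50)/(299 + 50) = 0.713
|Γ|² = 0.509, so P_del/P_inc = 1 − |Γ|² = 0.491
ML = −10·log₁₀(1 − |Γ|²)

mismatch loss ≈ 3.09 dB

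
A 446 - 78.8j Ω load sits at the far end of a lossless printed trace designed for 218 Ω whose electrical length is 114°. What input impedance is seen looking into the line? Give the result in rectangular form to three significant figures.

tan(βl) = tan(114°) = -2.25
Z_in = Z_0·(Z_L + jZ_0·tanβl)/(Z_0 + jZ_L·tanβl)
     = 218·(446 − j568)/(41 − j1000)

Z_in ≈ 127 + j91.8 Ω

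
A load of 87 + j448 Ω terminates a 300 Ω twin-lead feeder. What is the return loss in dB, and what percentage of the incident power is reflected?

Γ = (-213 + j448)/(387 + j448), |Γ| = 0.838
RL = −20·log₁₀(0.838) = 1.54 dB
P_refl/P_inc = |Γ|² = 0.702

RL ≈ 1.54 dB; 70.2% of incident power reflected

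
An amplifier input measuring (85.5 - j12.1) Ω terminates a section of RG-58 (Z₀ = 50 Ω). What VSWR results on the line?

VSWR ≈ 1.76

Γ = (Z_L − Z_0)/(Z_L + Z_0) = (35.5 − j12.1)/(135.5 − j12.1)
|Γ| = 37.5/136 = 0.276
VSWR = (1 + |Γ|)/(1 − |Γ|) = 1.28/0.724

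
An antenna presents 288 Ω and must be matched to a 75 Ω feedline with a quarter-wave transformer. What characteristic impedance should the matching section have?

Z_qwt ≈ 147 Ω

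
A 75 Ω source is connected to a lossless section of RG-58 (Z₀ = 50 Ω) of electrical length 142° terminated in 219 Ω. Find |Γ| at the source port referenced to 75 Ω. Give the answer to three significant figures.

|Γ| ≈ 0.626

tan(βl) = -0.781
Z_in = Z_0·(Z_L + jZ_0·tanβl)/(Z_0 + jZ_L·tanβl) = 27.7 + j55.9 Ω
Γ_s = (Z_in − Z_s)/(Z_in + Z_s) = (-47.3 + j55.9)/(103 + j55.9), |Γ_s| = 0.626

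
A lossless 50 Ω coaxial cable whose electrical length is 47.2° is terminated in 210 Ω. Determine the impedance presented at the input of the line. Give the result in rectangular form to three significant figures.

tan(βl) = tan(47.2°) = 1.08
Z_in = Z_0·(Z_L + jZ_0·tanβl)/(Z_0 + jZ_L·tanβl)
     = 50·(210 + j54)/(50 + j227)

Z_in ≈ 21.1 − j41.7 Ω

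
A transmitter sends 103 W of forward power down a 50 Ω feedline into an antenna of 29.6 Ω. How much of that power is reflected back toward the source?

Γ = (29.6 − 50)/(29.6 + 50) = -0.256
|Γ|² = 0.0657
P_refl = |Γ|²·P_inc = 6.77 W, P_del = (1 − |Γ|²)·P_inc = 96.2 W

P_reflected ≈ 6.77 W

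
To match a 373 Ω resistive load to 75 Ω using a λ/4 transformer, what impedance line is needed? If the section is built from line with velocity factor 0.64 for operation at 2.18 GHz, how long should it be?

Z_qwt = √(Z_0·R_L) = √(75 × 373) = √27980
λ = 0.64·c/f = 0.0881 m, so l = λ/4 = 0.022 m

Z_qwt ≈ 167 Ω; length ≈ 2.2 cm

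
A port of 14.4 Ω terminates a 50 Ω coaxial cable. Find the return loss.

RL ≈ 5.15 dB

Γ = (14.4 − 50)/(14.4 + 50) = -0.553
RL = −20·log₁₀|Γ| = −20·log₁₀(0.553)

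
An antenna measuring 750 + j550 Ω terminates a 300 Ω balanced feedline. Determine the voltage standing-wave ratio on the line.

Γ = (Z_L − Z_0)/(Z_L + Z_0) = (450 + j550)/(1050 + j550)
|Γ| = 711/1190 = 0.6
VSWR = (1 + |Γ|)/(1 − |Γ|) = 1.6/0.4

VSWR ≈ 3.99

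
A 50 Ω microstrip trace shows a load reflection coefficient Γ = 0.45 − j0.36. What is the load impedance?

Z_L = Z_0·(1 + Γ)/(1 − Γ) = 50·(1.45 − j0.36)/(0.55 + j0.36)

Z_L ≈ 77.3 − j83.3 Ω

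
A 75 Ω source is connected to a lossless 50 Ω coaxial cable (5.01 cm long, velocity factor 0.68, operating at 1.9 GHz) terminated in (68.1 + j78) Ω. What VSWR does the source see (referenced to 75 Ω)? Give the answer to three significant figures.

λ = v/f = 0.68·c / 1.9 GHz = 0.107 m
βl = 2π·l/λ = 2π × 0.467 = 168°
tan(βl) = -0.213
Z_in = Z_0·(Z_L + jZ_0·tanβl)/(Z_0 + jZ_L·tanβl) = 38.3 + j58.9 Ω
Γ_s = (Z_in − Z_s)/(Z_in + Z_s) = (-36.7 + j58.9)/(113 + j58.9), |Γ_s| = 0.543
VSWR = (1 + |Γ_s|)/(1 − |Γ_s|)

VSWR ≈ 3.38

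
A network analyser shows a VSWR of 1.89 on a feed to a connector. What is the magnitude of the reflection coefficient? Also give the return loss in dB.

|Γ| = (S − 1)/(S + 1) = (1.89 − 1)/(1.89 + 1) = 0.89/2.89
RL = −20·log₁₀|Γ| = −20·log₁₀(0.308)

|Γ| ≈ 0.308; return loss ≈ 10.2 dB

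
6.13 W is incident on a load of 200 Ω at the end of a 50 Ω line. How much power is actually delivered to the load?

Γ = (200 − 50)/(200 + 50) = 0.6
|Γ|² = 0.36
P_refl = |Γ|²·P_inc = 2.21 W, P_del = (1 − |Γ|²)·P_inc = 3.92 W

P_delivered ≈ 3.92 W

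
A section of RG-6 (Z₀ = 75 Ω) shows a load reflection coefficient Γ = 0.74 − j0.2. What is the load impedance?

Z_L = Z_0·(1 + Γ)/(1 − Γ) = 75·(1.74 − j0.2)/(0.26 + j0.2)

Z_L ≈ 287 − j279 Ω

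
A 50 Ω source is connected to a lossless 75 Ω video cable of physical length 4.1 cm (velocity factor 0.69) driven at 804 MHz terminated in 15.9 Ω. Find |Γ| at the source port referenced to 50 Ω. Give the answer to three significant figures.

λ = v/f = 0.69·c / 804 MHz = 0.257 m
βl = 2π·l/λ = 2π × 0.159 = 57.3°
tan(βl) = 1.56
Z_in = Z_0·(Z_L + jZ_0·tanβl)/(Z_0 + jZ_L·tanβl) = 49.2 + j101 Ω
Γ_s = (Z_in − Z_s)/(Z_in + Z_s) = (-0.812 + j101)/(99.2 + j101), |Γ_s| = 0.712

|Γ| ≈ 0.712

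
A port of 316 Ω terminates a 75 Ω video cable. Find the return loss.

Γ = (316 − 75)/(316 + 75) = 0.616
RL = −20·log₁₀|Γ| = −20·log₁₀(0.616)

RL ≈ 4.2 dB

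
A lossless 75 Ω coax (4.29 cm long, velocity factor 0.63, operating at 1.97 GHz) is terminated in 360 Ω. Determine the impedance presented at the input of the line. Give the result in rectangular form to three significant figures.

λ = v/f = 0.63·c / 1.97 GHz = 0.0959 m
βl = 2π·l/λ = 2π × 0.447 = 161°
tan(βl) = tan(161°) = -0.345
Z_in = Z_0·(Z_L + jZ_0·tanβl)/(Z_0 + jZ_L·tanβl)
     = 75·(360 − j25.9)/(75 − j124)

Z_in ≈ 108 + j152 Ω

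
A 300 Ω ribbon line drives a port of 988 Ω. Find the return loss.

RL ≈ 5.45 dB

Γ = (988 − 300)/(988 + 300) = 0.534
RL = −20·log₁₀|Γ| = −20·log₁₀(0.534)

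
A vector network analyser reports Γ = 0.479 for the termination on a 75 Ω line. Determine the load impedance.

Z_L = Z_0·(1 + Γ)/(1 − Γ) = 75·(1.48)/(0.521)

Z_L ≈ 213 Ω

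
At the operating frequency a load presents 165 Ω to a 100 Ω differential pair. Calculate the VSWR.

VSWR ≈ 1.65

For a purely resistive load, VSWR = R_L/Z_0 or Z_0/R_L (whichever > 1) = 165/100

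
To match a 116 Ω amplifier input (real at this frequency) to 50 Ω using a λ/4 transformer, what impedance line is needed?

Z_qwt ≈ 76.2 Ω

Z_qwt = √(Z_0·R_L) = √(50 × 116) = √5800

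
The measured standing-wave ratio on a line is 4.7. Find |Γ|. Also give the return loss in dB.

|Γ| ≈ 0.649; return loss ≈ 3.75 dB

|Γ| = (S − 1)/(S + 1) = (4.7 − 1)/(4.7 + 1) = 3.7/5.7
RL = −20·log₁₀|Γ| = −20·log₁₀(0.649)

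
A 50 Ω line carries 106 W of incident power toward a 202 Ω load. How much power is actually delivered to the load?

P_delivered ≈ 67.4 W

Γ = (202 − 50)/(202 + 50) = 0.603
|Γ|² = 0.364
P_refl = |Γ|²·P_inc = 38.6 W, P_del = (1 − |Γ|²)·P_inc = 67.4 W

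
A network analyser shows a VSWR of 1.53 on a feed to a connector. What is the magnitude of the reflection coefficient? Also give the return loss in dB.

|Γ| ≈ 0.209; return loss ≈ 13.6 dB

|Γ| = (S − 1)/(S + 1) = (1.53 − 1)/(1.53 + 1) = 0.53/2.53
RL = −20·log₁₀|Γ| = −20·log₁₀(0.209)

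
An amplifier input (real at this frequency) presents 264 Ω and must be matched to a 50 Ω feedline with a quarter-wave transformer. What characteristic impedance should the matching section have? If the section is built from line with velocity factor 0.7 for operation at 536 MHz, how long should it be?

Z_qwt ≈ 115 Ω; length ≈ 9.79 cm

Z_qwt = √(Z_0·R_L) = √(50 × 264) = √13200
λ = 0.7·c/f = 0.392 m, so l = λ/4 = 0.0979 m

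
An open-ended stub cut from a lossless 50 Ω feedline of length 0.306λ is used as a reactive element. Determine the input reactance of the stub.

X_in ≈ 18.4 Ω (inductive)

βl = 2π × 0.306 = 110°
tan(βl) = -2.72
For an open-ended stub, Z_in = −jZ_0·cot(βl) = −jZ_0/tan(βl)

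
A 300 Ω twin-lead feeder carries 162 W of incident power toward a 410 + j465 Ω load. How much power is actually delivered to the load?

P_delivered ≈ 111 W

|Γ| = |(110 + j465)/(710 + j465)| = 0.563
|Γ|² = 0.317
P_refl = |Γ|²·P_inc = 51.3 W, P_del = (1 − |Γ|²)·P_inc = 111 W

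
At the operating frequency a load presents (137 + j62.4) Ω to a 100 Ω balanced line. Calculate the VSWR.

VSWR ≈ 1.84

Γ = (Z_L − Z_0)/(Z_L + Z_0) = (37 + j62.4)/(237 + j62.4)
|Γ| = 72.5/245 = 0.296
VSWR = (1 + |Γ|)/(1 − |Γ|) = 1.3/0.704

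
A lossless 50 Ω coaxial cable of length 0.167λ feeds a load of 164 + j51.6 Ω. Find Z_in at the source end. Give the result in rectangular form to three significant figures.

βl = 2π × 0.167 = 60.1°
tan(βl) = tan(60.1°) = 1.74
Z_in = Z_0·(Z_L + jZ_0·tanβl)/(Z_0 + jZ_L·tanβl)
     = 50·(164 + j139)/(-39.8 + j285)

Z_in ≈ 19.9 − j31.5 Ω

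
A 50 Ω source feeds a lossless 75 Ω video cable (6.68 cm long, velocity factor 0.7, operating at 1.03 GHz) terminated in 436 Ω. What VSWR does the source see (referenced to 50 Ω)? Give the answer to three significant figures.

λ = v/f = 0.7·c / 1.03 GHz = 0.204 m
βl = 2π·l/λ = 2π × 0.328 = 118°
tan(βl) = -1.88
Z_in = Z_0·(Z_L + jZ_0·tanβl)/(Z_0 + jZ_L·tanβl) = 16.4 + j38.3 Ω
Γ_s = (Z_in − Z_s)/(Z_in + Z_s) = (-33.6 + j38.3)/(66.4 + j38.3), |Γ_s| = 0.665
VSWR = (1 + |Γ_s|)/(1 − |Γ_s|)

VSWR ≈ 4.96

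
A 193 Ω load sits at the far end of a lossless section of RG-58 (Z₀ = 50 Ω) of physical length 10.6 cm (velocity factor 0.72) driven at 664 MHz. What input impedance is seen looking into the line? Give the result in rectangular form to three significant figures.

λ = v/f = 0.72·c / 664 MHz = 0.325 m
βl = 2π·l/λ = 2π × 0.326 = 117°
tan(βl) = tan(117°) = -1.94
Z_in = Z_0·(Z_L + jZ_0·tanβl)/(Z_0 + jZ_L·tanβl)
     = 50·(193 − j96.8)/(50 − j374)

Z_in ≈ 16.1 + j23.7 Ω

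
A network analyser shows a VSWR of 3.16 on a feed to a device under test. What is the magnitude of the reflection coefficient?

|Γ| = (S − 1)/(S + 1) = (3.16 − 1)/(3.16 + 1) = 2.16/4.16

|Γ| ≈ 0.519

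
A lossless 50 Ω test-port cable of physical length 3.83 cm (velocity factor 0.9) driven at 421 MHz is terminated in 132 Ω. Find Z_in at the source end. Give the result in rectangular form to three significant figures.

Z_in ≈ 73.3 − j56.5 Ω

λ = v/f = 0.9·c / 421 MHz = 0.641 m
βl = 2π·l/λ = 2π × 0.0597 = 21.5°
tan(βl) = tan(21.5°) = 0.394
Z_in = Z_0·(Z_L + jZ_0·tanβl)/(Z_0 + jZ_L·tanβl)
     = 50·(132 + j19.7)/(50 + j52)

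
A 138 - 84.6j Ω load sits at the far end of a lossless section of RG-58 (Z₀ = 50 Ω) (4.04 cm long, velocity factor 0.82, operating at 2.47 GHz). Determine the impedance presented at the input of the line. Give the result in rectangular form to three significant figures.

λ = v/f = 0.82·c / 2.47 GHz = 0.0996 m
βl = 2π·l/λ = 2π × 0.406 = 146°
tan(βl) = tan(146°) = -0.674
Z_in = Z_0·(Z_L + jZ_0·tanβl)/(Z_0 + jZ_L·tanβl)
     = 50·(138 − j118)/(-7 − j93)

Z_in ≈ 57.7 + j78.6 Ω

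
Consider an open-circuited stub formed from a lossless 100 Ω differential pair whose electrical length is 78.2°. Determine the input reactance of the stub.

tan(βl) = 4.79
For an open-circuited stub, Z_in = −jZ_0·cot(βl) = −jZ_0/tan(βl)

X_in ≈ -20.9 Ω (capacitive)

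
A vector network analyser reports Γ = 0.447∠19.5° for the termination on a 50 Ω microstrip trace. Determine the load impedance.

Z_L = Z_0·(1 + Γ)/(1 − Γ) = 50·(1.42 + j0.149)/(0.579 − j0.149)

Z_L ≈ 112 + j41.8 Ω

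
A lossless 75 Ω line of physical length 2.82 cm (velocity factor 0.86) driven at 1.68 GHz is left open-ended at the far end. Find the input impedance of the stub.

λ = v/f = 0.86·c / 1.68 GHz = 0.154 m
βl = 2π·l/λ = 2π × 0.184 = 66.1°
tan(βl) = 2.26
For an open-ended stub, Z_in = −jZ_0·cot(βl) = −jZ_0/tan(βl)

Z_in ≈ −j33.2 Ω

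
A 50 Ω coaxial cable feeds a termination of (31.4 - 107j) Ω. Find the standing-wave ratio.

Γ = (Z_L − Z_0)/(Z_L + Z_0) = (-18.6 − j107)/(81.4 − j107)
|Γ| = 109/134 = 0.808
VSWR = (1 + |Γ|)/(1 − |Γ|) = 1.81/0.192

VSWR ≈ 9.41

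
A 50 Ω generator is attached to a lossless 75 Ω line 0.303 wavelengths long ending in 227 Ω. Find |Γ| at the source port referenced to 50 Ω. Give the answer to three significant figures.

|Γ| ≈ 0.398

βl = 2π × 0.303 = 109°
tan(βl) = -2.89
Z_in = Z_0·(Z_L + jZ_0·tanβl)/(Z_0 + jZ_L·tanβl) = 27.4 + j22.8 Ω
Γ_s = (Z_in − Z_s)/(Z_in + Z_s) = (-22.6 + j22.8)/(77.4 + j22.8), |Γ_s| = 0.398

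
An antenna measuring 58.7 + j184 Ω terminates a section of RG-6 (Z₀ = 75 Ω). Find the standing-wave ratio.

VSWR ≈ 9.65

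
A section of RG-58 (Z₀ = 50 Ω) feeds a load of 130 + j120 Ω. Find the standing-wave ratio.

VSWR ≈ 5

Γ = (Z_L − Z_0)/(Z_L + Z_0) = (80 + j120)/(180 + j120)
|Γ| = 144/216 = 0.667
VSWR = (1 + |Γ|)/(1 − |Γ|) = 1.67/0.333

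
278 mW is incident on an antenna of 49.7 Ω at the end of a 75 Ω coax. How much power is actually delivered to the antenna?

Γ = (49.7 − 75)/(49.7 + 75) = -0.203
|Γ|² = 0.0412
P_refl = |Γ|²·P_inc = 11.4 mW, P_del = (1 − |Γ|²)·P_inc = 267 mW

P_delivered ≈ 267 mW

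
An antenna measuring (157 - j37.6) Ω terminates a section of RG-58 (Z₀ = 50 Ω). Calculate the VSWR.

VSWR ≈ 3.34

Γ = (Z_L − Z_0)/(Z_L + Z_0) = (107 − j37.6)/(207 − j37.6)
|Γ| = 113/210 = 0.539
VSWR = (1 + |Γ|)/(1 − |Γ|) = 1.54/0.461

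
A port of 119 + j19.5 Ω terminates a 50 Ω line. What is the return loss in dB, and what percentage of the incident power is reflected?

Γ = (69 + j19.5)/(169 + j19.5), |Γ| = 0.421
RL = −20·log₁₀(0.421) = 7.5 dB
P_refl/P_inc = |Γ|² = 0.178

RL ≈ 7.5 dB; 17.8% of incident power reflected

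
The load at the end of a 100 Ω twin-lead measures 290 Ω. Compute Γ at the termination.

Γ = 0.487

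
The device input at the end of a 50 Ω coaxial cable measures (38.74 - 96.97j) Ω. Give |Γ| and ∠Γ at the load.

Γ ≈ 0.743 ∠ -49.1°

Γ = (Z_L − Z_0)/(Z_L + Z_0) = (-11.26 − j96.97)/(88.74 − j96.97)
|Γ| = 97.6/131 = 0.743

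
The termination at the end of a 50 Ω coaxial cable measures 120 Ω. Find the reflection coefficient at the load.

Γ = 0.412

Γ = (Z_L − Z_0)/(Z_L + Z_0) = (120 − 50)/(120 + 50) = 70/170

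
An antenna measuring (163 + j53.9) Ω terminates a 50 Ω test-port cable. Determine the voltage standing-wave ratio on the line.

VSWR ≈ 3.65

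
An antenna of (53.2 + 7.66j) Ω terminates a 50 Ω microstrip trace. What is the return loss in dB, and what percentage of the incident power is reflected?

Γ = (3.2 + j7.66)/(103.2 + j7.66), |Γ| = 0.0802
RL = −20·log₁₀(0.0802) = 21.9 dB
P_refl/P_inc = |Γ|² = 0.00644

RL ≈ 21.9 dB; 0.644% of incident power reflected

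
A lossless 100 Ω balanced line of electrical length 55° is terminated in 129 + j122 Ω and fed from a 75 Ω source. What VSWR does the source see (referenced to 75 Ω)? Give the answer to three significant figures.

tan(βl) = 1.43
Z_in = Z_0·(Z_L + jZ_0·tanβl)/(Z_0 + jZ_L·tanβl) = 99.4 − j110 Ω
Γ_s = (Z_in − Z_s)/(Z_in + Z_s) = (24.4 − j110)/(174 − j110), |Γ_s| = 0.547
VSWR = (1 + |Γ_s|)/(1 − |Γ_s|)

VSWR ≈ 3.41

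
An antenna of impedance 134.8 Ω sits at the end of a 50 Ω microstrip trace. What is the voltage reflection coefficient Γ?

Γ = 0.459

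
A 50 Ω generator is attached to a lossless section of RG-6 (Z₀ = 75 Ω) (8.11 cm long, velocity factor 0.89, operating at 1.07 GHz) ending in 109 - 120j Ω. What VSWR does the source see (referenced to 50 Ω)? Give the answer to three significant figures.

VSWR ≈ 4.11

λ = v/f = 0.89·c / 1.07 GHz = 0.25 m
βl = 2π·l/λ = 2π × 0.325 = 117°
tan(βl) = -1.96
Z_in = Z_0·(Z_L + jZ_0·tanβl)/(Z_0 + jZ_L·tanβl) = 41.6 + j69.4 Ω
Γ_s = (Z_in − Z_s)/(Z_in + Z_s) = (-8.41 + j69.4)/(91.6 + j69.4), |Γ_s| = 0.608
VSWR = (1 + |Γ_s|)/(1 − |Γ_s|)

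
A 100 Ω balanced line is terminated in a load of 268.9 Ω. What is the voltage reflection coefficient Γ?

Γ = 0.458

Γ = (Z_L − Z_0)/(Z_L + Z_0) = (268.9 − 100)/(268.9 + 100) = 168.9/368.9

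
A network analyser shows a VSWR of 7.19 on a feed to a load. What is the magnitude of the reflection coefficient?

|Γ| = (S − 1)/(S + 1) = (7.19 − 1)/(7.19 + 1) = 6.19/8.19

|Γ| ≈ 0.756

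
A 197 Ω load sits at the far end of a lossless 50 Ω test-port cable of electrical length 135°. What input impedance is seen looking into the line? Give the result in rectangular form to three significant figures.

Z_in ≈ 23.8 + j43.9 Ω

tan(βl) = tan(135°) = -1
Z_in = Z_0·(Z_L + jZ_0·tanβl)/(Z_0 + jZ_L·tanβl)
     = 50·(197 − j50)/(50 − j197)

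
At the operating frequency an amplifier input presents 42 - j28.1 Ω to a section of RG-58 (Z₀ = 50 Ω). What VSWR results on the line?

VSWR ≈ 1.87

Γ = (Z_L − Z_0)/(Z_L + Z_0) = (-8 − j28.1)/(92 − j28.1)
|Γ| = 29.2/96.2 = 0.304
VSWR = (1 + |Γ|)/(1 − |Γ|) = 1.3/0.696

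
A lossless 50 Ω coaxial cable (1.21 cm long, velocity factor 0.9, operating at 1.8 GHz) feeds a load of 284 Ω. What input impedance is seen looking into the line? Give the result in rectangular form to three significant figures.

λ = v/f = 0.9·c / 1.8 GHz = 0.15 m
βl = 2π·l/λ = 2π × 0.0807 = 29°
tan(βl) = tan(29°) = 0.555
Z_in = Z_0·(Z_L + jZ_0·tanβl)/(Z_0 + jZ_L·tanβl)
     = 50·(284 + j27.8)/(50 + j158)

Z_in ≈ 33.9 − j79.3 Ω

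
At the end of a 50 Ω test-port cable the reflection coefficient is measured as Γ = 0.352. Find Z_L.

Z_L ≈ 104 Ω

Z_L = Z_0·(1 + Γ)/(1 − Γ) = 50·(1.35)/(0.648)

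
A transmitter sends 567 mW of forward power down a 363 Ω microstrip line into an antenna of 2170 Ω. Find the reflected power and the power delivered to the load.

P_reflected ≈ 289 mW; P_delivered ≈ 278 mW

Γ = (2170 − 363)/(2170 + 363) = 0.713
|Γ|² = 0.509
P_refl = |Γ|²·P_inc = 289 mW, P_del = (1 − |Γ|²)·P_inc = 278 mW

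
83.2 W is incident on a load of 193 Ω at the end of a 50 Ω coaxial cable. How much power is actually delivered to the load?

Γ = (193 − 50)/(193 + 50) = 0.588
|Γ|² = 0.346
P_refl = |Γ|²·P_inc = 28.8 W, P_del = (1 − |Γ|²)·P_inc = 54.4 W

P_delivered ≈ 54.4 W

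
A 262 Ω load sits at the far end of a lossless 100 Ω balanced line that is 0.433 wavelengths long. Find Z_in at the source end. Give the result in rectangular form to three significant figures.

Z_in ≈ 132 + j111 Ω

βl = 2π × 0.433 = 156°
tan(βl) = tan(156°) = -0.448
Z_in = Z_0·(Z_L + jZ_0·tanβl)/(Z_0 + jZ_L·tanβl)
     = 100·(262 − j44.8)/(100 − j117)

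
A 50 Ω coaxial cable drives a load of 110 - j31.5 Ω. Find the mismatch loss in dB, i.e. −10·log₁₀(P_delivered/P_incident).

Γ = (60 − j31.5)/(160 − j31.5), |Γ| = 0.416
|Γ|² = 0.173, so P_del/P_inc = 1 − |Γ|² = 0.827
ML = −10·log₁₀(1 − |Γ|²)

mismatch loss ≈ 0.823 dB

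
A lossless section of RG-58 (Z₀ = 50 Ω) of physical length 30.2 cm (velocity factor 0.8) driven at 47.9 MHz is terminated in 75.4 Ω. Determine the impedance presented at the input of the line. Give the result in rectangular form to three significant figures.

λ = v/f = 0.8·c / 47.9 MHz = 5.01 m
βl = 2π·l/λ = 2π × 0.0603 = 21.7°
tan(βl) = tan(21.7°) = 0.398
Z_in = Z_0·(Z_L + jZ_0·tanβl)/(Z_0 + jZ_L·tanβl)
     = 50·(75.4 + j19.9)/(50 + j30)

Z_in ≈ 64.2 − j18.6 Ω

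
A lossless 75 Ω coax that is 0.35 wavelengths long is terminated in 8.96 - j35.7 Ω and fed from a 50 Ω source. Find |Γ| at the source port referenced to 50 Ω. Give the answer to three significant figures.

βl = 2π × 0.35 = 126°
tan(βl) = -1.38
Z_in = Z_0·(Z_L + jZ_0·tanβl)/(Z_0 + jZ_L·tanβl) = 178 − j318 Ω
Γ_s = (Z_in − Z_s)/(Z_in + Z_s) = (128 − j318)/(228 − j318), |Γ_s| = 0.876

|Γ| ≈ 0.876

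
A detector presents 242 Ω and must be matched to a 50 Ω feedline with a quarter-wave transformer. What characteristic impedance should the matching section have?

Z_qwt ≈ 110 Ω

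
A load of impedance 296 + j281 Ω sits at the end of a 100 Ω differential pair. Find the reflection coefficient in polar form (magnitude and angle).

Γ ≈ 0.706 ∠ 19.7°

Γ = (Z_L − Z_0)/(Z_L + Z_0) = (196 + j281)/(396 + j281)
|Γ| = 343/486 = 0.706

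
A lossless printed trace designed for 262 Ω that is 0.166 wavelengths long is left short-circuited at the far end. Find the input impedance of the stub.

βl = 2π × 0.166 = 59.8°
tan(βl) = 1.72
For a short-circuited stub, Z_in = jZ_0·tan(βl)

Z_in ≈ +j449 Ω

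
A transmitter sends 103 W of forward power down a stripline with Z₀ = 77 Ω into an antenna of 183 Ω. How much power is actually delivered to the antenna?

P_delivered ≈ 85.9 W

Γ = (183 − 77)/(183 + 77) = 0.408
|Γ|² = 0.166
P_refl = |Γ|²·P_inc = 17.1 W, P_del = (1 − |Γ|²)·P_inc = 85.9 W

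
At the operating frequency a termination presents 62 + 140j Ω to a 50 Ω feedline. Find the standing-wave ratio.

Γ = (Z_L − Z_0)/(Z_L + Z_0) = (12 + j140)/(112 + j140)
|Γ| = 141/179 = 0.784
VSWR = (1 + |Γ|)/(1 − |Γ|) = 1.78/0.216

VSWR ≈ 8.25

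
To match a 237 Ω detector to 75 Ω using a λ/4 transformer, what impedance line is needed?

Z_qwt ≈ 133 Ω

Z_qwt = √(Z_0·R_L) = √(75 × 237) = √17780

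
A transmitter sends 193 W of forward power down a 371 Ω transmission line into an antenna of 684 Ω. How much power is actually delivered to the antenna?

Γ = (684 − 371)/(684 + 371) = 0.297
|Γ|² = 0.088
P_refl = |Γ|²·P_inc = 17 W, P_del = (1 − |Γ|²)·P_inc = 176 W

P_delivered ≈ 176 W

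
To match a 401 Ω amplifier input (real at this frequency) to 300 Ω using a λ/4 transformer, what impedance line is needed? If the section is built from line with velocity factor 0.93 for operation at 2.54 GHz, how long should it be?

Z_qwt ≈ 347 Ω; length ≈ 2.75 cm

Z_qwt = √(Z_0·R_L) = √(300 × 401) = √120300
λ = 0.93·c/f = 0.11 m, so l = λ/4 = 0.0275 m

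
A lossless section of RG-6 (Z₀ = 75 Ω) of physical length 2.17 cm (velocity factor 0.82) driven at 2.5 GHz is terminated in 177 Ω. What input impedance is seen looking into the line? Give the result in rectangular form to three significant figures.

λ = v/f = 0.82·c / 2.5 GHz = 0.0984 m
βl = 2π·l/λ = 2π × 0.221 = 79.4°
tan(βl) = tan(79.4°) = 5.34
Z_in = Z_0·(Z_L + jZ_0·tanβl)/(Z_0 + jZ_L·tanβl)
     = 75·(177 + j400)/(75 + j945)

Z_in ≈ 32.7 − j11.5 Ω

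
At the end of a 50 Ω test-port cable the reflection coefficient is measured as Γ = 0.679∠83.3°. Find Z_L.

Z_L ≈ 20.7 + j51.8 Ω

Z_L = Z_0·(1 + Γ)/(1 − Γ) = 50·(1.08 + j0.674)/(0.921 − j0.674)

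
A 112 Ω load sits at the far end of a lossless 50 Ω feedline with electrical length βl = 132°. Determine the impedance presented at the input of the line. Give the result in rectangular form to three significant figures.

tan(βl) = tan(132°) = -1.11
Z_in = Z_0·(Z_L + jZ_0·tanβl)/(Z_0 + jZ_L·tanβl)
     = 50·(112 − j55.5)/(50 − j124)

Z_in ≈ 34.8 + j31 Ω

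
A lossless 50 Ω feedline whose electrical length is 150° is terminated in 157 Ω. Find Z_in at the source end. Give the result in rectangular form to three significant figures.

tan(βl) = tan(150°) = -0.577
Z_in = Z_0·(Z_L + jZ_0·tanβl)/(Z_0 + jZ_L·tanβl)
     = 50·(157 − j28.9)/(50 − j90.6)

Z_in ≈ 48.8 + j59.7 Ω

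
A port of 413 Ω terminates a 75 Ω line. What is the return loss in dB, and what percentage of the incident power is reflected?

RL ≈ 3.19 dB; 48% of incident power reflected

Γ = (413 − 75)/(413 + 75) = 0.693
RL = −20·log₁₀(0.693) = 3.19 dB
P_refl/P_inc = |Γ|² = 0.48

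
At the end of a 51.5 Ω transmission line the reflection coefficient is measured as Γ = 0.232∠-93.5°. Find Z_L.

Z_L ≈ 45 − j22 Ω

Z_L = Z_0·(1 + Γ)/(1 − Γ) = 51.5·(0.986 − j0.232)/(1.01 + j0.232)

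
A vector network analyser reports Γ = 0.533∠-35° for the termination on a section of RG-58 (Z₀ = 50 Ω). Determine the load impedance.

Z_L = Z_0·(1 + Γ)/(1 − Γ) = 50·(1.44 − j0.306)/(0.563 + j0.306)

Z_L ≈ 87.1 − j74.4 Ω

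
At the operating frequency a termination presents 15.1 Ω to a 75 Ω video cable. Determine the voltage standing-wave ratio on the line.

VSWR ≈ 4.97

For a purely resistive load, VSWR = R_L/Z_0 or Z_0/R_L (whichever > 1) = 75/15.1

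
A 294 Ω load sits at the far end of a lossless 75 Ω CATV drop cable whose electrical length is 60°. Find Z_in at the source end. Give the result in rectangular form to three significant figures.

tan(βl) = tan(60°) = 1.73
Z_in = Z_0·(Z_L + jZ_0·tanβl)/(Z_0 + jZ_L·tanβl)
     = 75·(294 + j130)/(75 + j509)

Z_in ≈ 25 − j39.6 Ω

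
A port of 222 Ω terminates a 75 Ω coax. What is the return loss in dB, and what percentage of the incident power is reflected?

RL ≈ 6.11 dB; 24.5% of incident power reflected

Γ = (222 − 75)/(222 + 75) = 0.495
RL = −20·log₁₀(0.495) = 6.11 dB
P_refl/P_inc = |Γ|² = 0.245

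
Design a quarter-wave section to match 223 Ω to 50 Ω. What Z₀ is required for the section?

Z_qwt = √(Z_0·R_L) = √(50 × 223) = √11150

Z_qwt ≈ 106 Ω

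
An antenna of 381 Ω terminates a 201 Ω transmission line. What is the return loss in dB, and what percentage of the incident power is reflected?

RL ≈ 10.2 dB; 9.57% of incident power reflected

Γ = (381 − 201)/(381 + 201) = 0.309
RL = −20·log₁₀(0.309) = 10.2 dB
P_refl/P_inc = |Γ|² = 0.0957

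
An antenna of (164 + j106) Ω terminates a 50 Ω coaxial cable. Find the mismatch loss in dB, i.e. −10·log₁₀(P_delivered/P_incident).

Γ = (114 + j106)/(214 + j106), |Γ| = 0.652
|Γ|² = 0.425, so P_del/P_inc = 1 − |Γ|² = 0.575
ML = −10·log₁₀(1 − |Γ|²)

mismatch loss ≈ 2.4 dB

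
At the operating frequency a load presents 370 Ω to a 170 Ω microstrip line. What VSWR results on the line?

VSWR ≈ 2.18

Γ = (370 − 170)/(370 + 170) = 0.37
VSWR = (1 + 0.37)/(1 − 0.37)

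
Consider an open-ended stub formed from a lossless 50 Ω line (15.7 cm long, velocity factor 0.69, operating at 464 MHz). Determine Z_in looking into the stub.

λ = v/f = 0.69·c / 464 MHz = 0.446 m
βl = 2π·l/λ = 2π × 0.352 = 127°
tan(βl) = -1.34
For an open-ended stub, Z_in = −jZ_0·cot(βl) = −jZ_0/tan(βl)

Z_in ≈ +j37.3 Ω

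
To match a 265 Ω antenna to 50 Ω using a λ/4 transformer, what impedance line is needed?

Z_qwt ≈ 115 Ω

Z_qwt = √(Z_0·R_L) = √(50 × 265) = √13250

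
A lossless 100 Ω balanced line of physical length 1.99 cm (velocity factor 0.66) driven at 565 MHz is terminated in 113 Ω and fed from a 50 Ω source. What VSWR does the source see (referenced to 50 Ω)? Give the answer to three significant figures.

VSWR ≈ 2.2

λ = v/f = 0.66·c / 565 MHz = 0.35 m
βl = 2π·l/λ = 2π × 0.0568 = 20.4°
tan(βl) = 0.373
Z_in = Z_0·(Z_L + jZ_0·tanβl)/(Z_0 + jZ_L·tanβl) = 109 − j8.77 Ω
Γ_s = (Z_in − Z_s)/(Z_in + Z_s) = (59.3 − j8.77)/(159 − j8.77), |Γ_s| = 0.376
VSWR = (1 + |Γ_s|)/(1 − |Γ_s|)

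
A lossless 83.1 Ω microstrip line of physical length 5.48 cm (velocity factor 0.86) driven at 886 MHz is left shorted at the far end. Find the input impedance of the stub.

Z_in ≈ +j203 Ω

λ = v/f = 0.86·c / 886 MHz = 0.291 m
βl = 2π·l/λ = 2π × 0.188 = 67.7°
tan(βl) = 2.44
For a shorted stub, Z_in = jZ_0·tan(βl)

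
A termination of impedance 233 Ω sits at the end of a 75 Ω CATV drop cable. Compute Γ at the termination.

Γ = (Z_L − Z_0)/(Z_L + Z_0) = (233 − 75)/(233 + 75) = 158/308

Γ = 0.513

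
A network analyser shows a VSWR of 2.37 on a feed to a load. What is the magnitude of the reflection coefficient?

|Γ| ≈ 0.407

|Γ| = (S − 1)/(S + 1) = (2.37 − 1)/(2.37 + 1) = 1.37/3.37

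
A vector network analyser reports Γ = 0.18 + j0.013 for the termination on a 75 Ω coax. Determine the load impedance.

Z_L ≈ 108 + j2.9 Ω

Z_L = Z_0·(1 + Γ)/(1 − Γ) = 75·(1.18 + j0.013)/(0.82 − j0.013)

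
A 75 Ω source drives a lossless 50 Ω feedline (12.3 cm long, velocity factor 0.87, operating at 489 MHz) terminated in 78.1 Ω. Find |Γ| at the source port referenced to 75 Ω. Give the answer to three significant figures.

λ = v/f = 0.87·c / 489 MHz = 0.534 m
βl = 2π·l/λ = 2π × 0.23 = 83°
tan(βl) = 8.1
Z_in = Z_0·(Z_L + jZ_0·tanβl)/(Z_0 + jZ_L·tanβl) = 32.3 − j3.62 Ω
Γ_s = (Z_in − Z_s)/(Z_in + Z_s) = (-42.7 − j3.62)/(107 − j3.62), |Γ_s| = 0.399

|Γ| ≈ 0.399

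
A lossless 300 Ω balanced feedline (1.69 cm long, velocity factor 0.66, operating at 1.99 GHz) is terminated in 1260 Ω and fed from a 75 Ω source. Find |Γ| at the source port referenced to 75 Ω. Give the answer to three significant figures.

|Γ| ≈ 0.681

λ = v/f = 0.66·c / 1.99 GHz = 0.0995 m
βl = 2π·l/λ = 2π × 0.17 = 61.1°
tan(βl) = 1.82
Z_in = Z_0·(Z_L + jZ_0·tanβl)/(Z_0 + jZ_L·tanβl) = 91.5 − j153 Ω
Γ_s = (Z_in − Z_s)/(Z_in + Z_s) = (16.5 − j153)/(167 − j153), |Γ_s| = 0.681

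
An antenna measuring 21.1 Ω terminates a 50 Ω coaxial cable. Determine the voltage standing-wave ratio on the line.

VSWR ≈ 2.37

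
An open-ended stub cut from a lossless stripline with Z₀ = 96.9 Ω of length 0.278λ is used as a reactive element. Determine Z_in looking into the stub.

Z_in ≈ +j17.2 Ω

βl = 2π × 0.278 = 100°
tan(βl) = -5.63
For an open-ended stub, Z_in = −jZ_0·cot(βl) = −jZ_0/tan(βl)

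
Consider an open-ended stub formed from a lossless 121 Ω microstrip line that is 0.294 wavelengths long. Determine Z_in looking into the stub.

Z_in ≈ +j34.3 Ω

βl = 2π × 0.294 = 106°
tan(βl) = -3.52
For an open-ended stub, Z_in = −jZ_0·cot(βl) = −jZ_0/tan(βl)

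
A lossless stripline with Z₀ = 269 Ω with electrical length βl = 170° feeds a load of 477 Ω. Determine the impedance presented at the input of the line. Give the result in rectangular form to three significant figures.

tan(βl) = tan(170°) = -0.176
Z_in = Z_0·(Z_L + jZ_0·tanβl)/(Z_0 + jZ_L·tanβl)
     = 269·(477 − j47.4)/(269 − j84.1)

Z_in ≈ 448 + j92.7 Ω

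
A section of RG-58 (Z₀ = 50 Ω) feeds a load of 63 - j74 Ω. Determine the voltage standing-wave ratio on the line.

Γ = (Z_L − Z_0)/(Z_L + Z_0) = (13 − j74)/(113 − j74)
|Γ| = 75.1/135 = 0.556
VSWR = (1 + |Γ|)/(1 − |Γ|) = 1.56/0.444

VSWR ≈ 3.51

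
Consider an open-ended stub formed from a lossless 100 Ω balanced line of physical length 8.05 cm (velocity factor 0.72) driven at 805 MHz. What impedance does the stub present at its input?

Z_in ≈ +j32.5 Ω

λ = v/f = 0.72·c / 805 MHz = 0.268 m
βl = 2π·l/λ = 2π × 0.3 = 108°
tan(βl) = -3.08
For an open-ended stub, Z_in = −jZ_0·cot(βl) = −jZ_0/tan(βl)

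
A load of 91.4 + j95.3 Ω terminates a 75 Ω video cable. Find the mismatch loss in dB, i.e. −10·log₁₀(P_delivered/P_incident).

Γ = (16.4 + j95.3)/(166.4 + j95.3), |Γ| = 0.504
|Γ|² = 0.254, so P_del/P_inc = 1 − |Γ|² = 0.746
ML = −10·log₁₀(1 − |Γ|²)

mismatch loss ≈ 1.27 dB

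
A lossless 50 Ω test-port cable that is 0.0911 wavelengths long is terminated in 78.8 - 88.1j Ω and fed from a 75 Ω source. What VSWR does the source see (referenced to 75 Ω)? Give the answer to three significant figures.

VSWR ≈ 4.66

βl = 2π × 0.0911 = 32.8°
tan(βl) = 0.644
Z_in = Z_0·(Z_L + jZ_0·tanβl)/(Z_0 + jZ_L·tanβl) = 19.9 − j35.7 Ω
Γ_s = (Z_in − Z_s)/(Z_in + Z_s) = (-55.1 − j35.7)/(94.9 − j35.7), |Γ_s| = 0.647
VSWR = (1 + |Γ_s|)/(1 − |Γ_s|)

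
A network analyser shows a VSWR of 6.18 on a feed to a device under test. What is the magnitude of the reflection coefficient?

|Γ| ≈ 0.721

|Γ| = (S − 1)/(S + 1) = (6.18 − 1)/(6.18 + 1) = 5.18/7.18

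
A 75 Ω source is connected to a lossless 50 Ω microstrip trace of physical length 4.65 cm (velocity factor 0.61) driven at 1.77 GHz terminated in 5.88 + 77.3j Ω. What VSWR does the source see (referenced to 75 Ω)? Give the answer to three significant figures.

λ = v/f = 0.61·c / 1.77 GHz = 0.103 m
βl = 2π·l/λ = 2π × 0.45 = 162°
tan(βl) = -0.327
Z_in = Z_0·(Z_L + jZ_0·tanβl)/(Z_0 + jZ_L·tanβl) = 2.87 + j40.6 Ω
Γ_s = (Z_in − Z_s)/(Z_in + Z_s) = (-72.1 + j40.6)/(77.9 + j40.6), |Γ_s| = 0.942
VSWR = (1 + |Γ_s|)/(1 − |Γ_s|)

VSWR ≈ 33.8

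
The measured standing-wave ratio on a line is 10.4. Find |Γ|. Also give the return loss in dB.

|Γ| ≈ 0.825; return loss ≈ 1.68 dB

|Γ| = (S − 1)/(S + 1) = (10.4 − 1)/(10.4 + 1) = 9.4/11.4
RL = −20·log₁₀|Γ| = −20·log₁₀(0.825)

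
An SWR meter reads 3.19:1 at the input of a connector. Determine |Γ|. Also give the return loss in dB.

|Γ| ≈ 0.523; return loss ≈ 5.64 dB

|Γ| = (S − 1)/(S + 1) = (3.19 − 1)/(3.19 + 1) = 2.19/4.19
RL = −20·log₁₀|Γ| = −20·log₁₀(0.523)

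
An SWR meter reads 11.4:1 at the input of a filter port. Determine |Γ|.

|Γ| ≈ 0.839

|Γ| = (S − 1)/(S + 1) = (11.4 − 1)/(11.4 + 1) = 10.4/12.4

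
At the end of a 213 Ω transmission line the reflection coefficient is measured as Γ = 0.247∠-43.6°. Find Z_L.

Z_L ≈ 284 − j103 Ω

Z_L = Z_0·(1 + Γ)/(1 − Γ) = 213·(1.18 − j0.17)/(0.821 + j0.17)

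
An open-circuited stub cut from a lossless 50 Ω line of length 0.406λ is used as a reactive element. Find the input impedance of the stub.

Z_in ≈ +j74.6 Ω

βl = 2π × 0.406 = 146°
tan(βl) = -0.67
For an open-circuited stub, Z_in = −jZ_0·cot(βl) = −jZ_0/tan(βl)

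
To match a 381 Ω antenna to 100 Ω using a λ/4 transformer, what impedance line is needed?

Z_qwt = √(Z_0·R_L) = √(100 × 381) = √38100

Z_qwt ≈ 195 Ω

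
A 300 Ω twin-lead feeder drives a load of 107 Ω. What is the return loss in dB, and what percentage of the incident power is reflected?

Γ = (107 − 300)/(107 + 300) = -0.474
RL = −20·log₁₀(0.474) = 6.48 dB
P_refl/P_inc = |Γ|² = 0.225

RL ≈ 6.48 dB; 22.5% of incident power reflected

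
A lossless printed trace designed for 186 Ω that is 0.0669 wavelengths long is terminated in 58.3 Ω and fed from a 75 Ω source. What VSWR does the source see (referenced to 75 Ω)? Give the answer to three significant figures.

βl = 2π × 0.0669 = 24.1°
tan(βl) = 0.447
Z_in = Z_0·(Z_L + jZ_0·tanβl)/(Z_0 + jZ_L·tanβl) = 68.6 + j73.5 Ω
Γ_s = (Z_in − Z_s)/(Z_in + Z_s) = (-6.4 + j73.5)/(144 + j73.5), |Γ_s| = 0.457
VSWR = (1 + |Γ_s|)/(1 − |Γ_s|)

VSWR ≈ 2.69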